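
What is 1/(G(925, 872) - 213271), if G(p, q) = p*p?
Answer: 1/642354 ≈ 1.5568e-6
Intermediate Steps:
G(p, q) = p²
1/(G(925, 872) - 213271) = 1/(925² - 213271) = 1/(855625 - 213271) = 1/642354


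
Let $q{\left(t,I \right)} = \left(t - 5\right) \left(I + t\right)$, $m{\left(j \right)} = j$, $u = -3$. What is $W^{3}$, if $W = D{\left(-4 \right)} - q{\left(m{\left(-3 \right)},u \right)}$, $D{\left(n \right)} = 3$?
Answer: $-91125$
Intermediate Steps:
$q{\left(t,I \right)} = \left(-5 + t\right) \left(I + t\right)$
$W = -45$ ($W = 3 - \left(\left(-3\right)^{2} - -15 - -15 - -9\right) = 3 - \left(9 + 15 + 15 + 9\right) = 3 - 48 = -45$)
$W^{3} = \left(-45\right)^{3} = -91125$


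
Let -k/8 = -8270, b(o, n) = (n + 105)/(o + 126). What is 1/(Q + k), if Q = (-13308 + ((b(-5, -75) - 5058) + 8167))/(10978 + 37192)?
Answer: 5828570/385616957151 ≈ 1.5115e-5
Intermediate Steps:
b(o, n) = (105 + n)/(126 + o)
k = 66160 (k = -8*(-8270) = 66160)
Q = -1234049/5828570 (Q = (-13308 + (((105 - 75)/(126 - 5) - 5058) + 8167))/(10978 + 37192) = (-13308 + ((30/121 - 5058) + 8167))/48170 = (-13308 + (((1/121)*30 - 5058) + 8167))*(1/48170) = (-13308 + ((30/121 - 5058) + 8167))*(1/48170) = (-13308 + (-611988/121 + 8167))*(1/48170) = (-13308 + 376219/121)*(1/48170) = -1234049/121*1/48170 = -1234049/5828570 ≈ -0.21172)
1/(Q + k) = 1/(-1234049/5828570 + 66160) = 1/(385616957151/5828570) = 5828570/385616957151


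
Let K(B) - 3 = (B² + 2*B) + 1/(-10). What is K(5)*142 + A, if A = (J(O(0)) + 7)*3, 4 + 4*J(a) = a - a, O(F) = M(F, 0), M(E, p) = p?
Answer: 26999/5 ≈ 5399.8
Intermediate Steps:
O(F) = 0
J(a) = -1 (J(a) = -1 + (a - a)/4 = -1 + (¼)*0 = -1 + 0 = -1)
K(B) = 29/10 + B² + 2*B (K(B) = 3 + ((B² + 2*B) + 1/(-10)) = 3 + ((B² + 2*B) - ⅒) = 3 + (-⅒ + B² + 2*B) = 29/10 + B² + 2*B)
A = 18 (A = (-1 + 7)*3 = 6*3 = 18)
K(5)*142 + A = (29/10 + 5² + 2*5)*142 + 18 = (29/10 + 25 + 10)*142 + 18 = (379/10)*142 + 18 = 26909/5 + 18 = 26999/5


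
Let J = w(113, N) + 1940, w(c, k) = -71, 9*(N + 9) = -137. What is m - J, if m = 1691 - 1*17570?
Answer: -17748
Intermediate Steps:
N = -218/9 (N = -9 + (⅑)*(-137) = -9 - 137/9 = -218/9 ≈ -24.222)
m = -15879 (m = 1691 - 17570 = -15879)
J = 1869 (J = -71 + 1940 = 1869)
m - J = -15879 - 1*1869 = -15879 - 1869 = -17748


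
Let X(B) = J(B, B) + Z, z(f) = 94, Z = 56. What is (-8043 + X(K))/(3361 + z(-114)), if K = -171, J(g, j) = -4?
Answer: -7991/3455 ≈ -2.3129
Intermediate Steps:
X(B) = 52 (X(B) = -4 + 56 = 52)
(-8043 + X(K))/(3361 + z(-114)) = (-8043 + 52)/(3361 + 94) = -7991/3455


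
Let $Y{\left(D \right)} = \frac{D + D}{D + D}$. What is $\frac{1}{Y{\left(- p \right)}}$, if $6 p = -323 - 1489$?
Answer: $1$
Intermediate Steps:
$p = -302$ ($p = \frac{-323 - 1489}{6} = \frac{1}{6} \left(-1812\right) = -302$)
$Y{\left(D \right)} = 1$ ($Y{\left(D \right)} = \frac{2 D}{2 D} = 2 D \frac{1}{2 D} = 1$)
$\frac{1}{Y{\left(- p \right)}} = 1^{-1} = 1$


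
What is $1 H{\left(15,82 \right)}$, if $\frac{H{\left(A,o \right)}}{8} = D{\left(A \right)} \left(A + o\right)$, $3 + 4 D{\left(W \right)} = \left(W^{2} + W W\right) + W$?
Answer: $89628$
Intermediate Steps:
$D{\left(W \right)} = - \frac{3}{4} + \frac{W^{2}}{2} + \frac{W}{4}$ ($D{\left(W \right)} = - \frac{3}{4} + \frac{\left(W^{2} + W W\right) + W}{4} = - \frac{3}{4} + \frac{\left(W^{2} + W^{2}\right) + W}{4} = - \frac{3}{4} + \frac{2 W^{2} + W}{4} = - \frac{3}{4} + \frac{W + 2 W^{2}}{4} = - \frac{3}{4} + \left(\frac{W^{2}}{2} + \frac{W}{4}\right) = - \frac{3}{4} + \frac{W^{2}}{2} + \frac{W}{4}$)
$H{\left(A,o \right)} = 8 \left(A + o\right) \left(- \frac{3}{4} + \frac{A^{2}}{2} + \frac{A}{4}\right)$ ($H{\left(A,o \right)} = 8 \left(- \frac{3}{4} + \frac{A^{2}}{2} + \frac{A}{4}\right) \left(A + o\right) = 8 \left(A + o\right) \left(- \frac{3}{4} + \frac{A^{2}}{2} + \frac{A}{4}\right)$)
$1 H{\left(15,82 \right)} = 1 \cdot 2 \left(15 + 82\right) \left(-3 + 15 + 2 \cdot 15^{2}\right) = 1 \cdot 2 \cdot 97 \left(-3 + 15 + 2 \cdot 225\right) = 1 \cdot 2 \cdot 97 \left(-3 + 15 + 450\right) = 1 \cdot 2 \cdot 97 \cdot 462 = 1 \cdot 89628 = 89628$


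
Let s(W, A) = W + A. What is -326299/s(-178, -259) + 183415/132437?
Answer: 43294213018/57874969 ≈ 748.06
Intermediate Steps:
s(W, A) = A + W
-326299/s(-178, -259) + 183415/132437 = -326299/(-259 - 178) + 183415/132437 = -326299/(-437) + 183415*(1/132437) = -326299*(-1/437) + 183415/132437 = 326299/437 + 183415/132437 = 43294213018/57874969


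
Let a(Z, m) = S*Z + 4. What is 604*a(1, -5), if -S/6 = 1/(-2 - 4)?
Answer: 3020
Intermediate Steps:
S = 1 (S = -6/(-2 - 4) = -6/(-6) = -6*(-⅙) = 1)
a(Z, m) = 4 + Z (a(Z, m) = 1*Z + 4 = Z + 4 = 4 + Z)
604*a(1, -5) = 604*(4 + 1) = 604*5 = 3020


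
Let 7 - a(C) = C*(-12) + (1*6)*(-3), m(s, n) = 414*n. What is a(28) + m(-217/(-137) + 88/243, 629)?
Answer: 260767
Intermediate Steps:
a(C) = 25 + 12*C (a(C) = 7 - (C*(-12) + (1*6)*(-3)) = 7 - (-12*C + 6*(-3)) = 7 - (-12*C - 18) = 7 - (-18 - 12*C) = 7 + (18 + 12*C) = 25 + 12*C)
a(28) + m(-217/(-137) + 88/243, 629) = (25 + 12*28) + 414*629 = (25 + 336) + 260406 = 361 + 260406 = 260767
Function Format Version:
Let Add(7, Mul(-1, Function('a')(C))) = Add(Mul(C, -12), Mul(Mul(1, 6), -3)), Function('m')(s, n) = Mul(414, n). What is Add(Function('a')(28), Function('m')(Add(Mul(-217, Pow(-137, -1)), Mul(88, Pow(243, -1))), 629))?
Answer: 260767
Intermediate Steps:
Function('a')(C) = Add(25, Mul(12, C)) (Function('a')(C) = Add(7, Mul(-1, Add(Mul(C, -12), Mul(Mul(1, 6), -3)))) = Add(7, Mul(-1, Add(Mul(-12, C), Mul(6, -3)))) = Add(7, Mul(-1, Add(Mul(-12, C), -18))) = Add(7, Mul(-1, Add(-18, Mul(-12, C)))) = Add(7, Add(18, Mul(12, C))) = Add(25, Mul(12, C)))
Add(Function('a')(28), Function('m')(Add(Mul(-217, Pow(-137, -1)), Mul(88, Pow(243, -1))), 629)) = Add(Add(25, Mul(12, 28)), Mul(414, 629)) = Add(Add(25, 336), 260406) = Add(361, 260406) = 260767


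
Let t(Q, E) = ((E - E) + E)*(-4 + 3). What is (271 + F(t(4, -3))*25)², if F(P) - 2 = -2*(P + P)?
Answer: 441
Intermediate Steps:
t(Q, E) = -E (t(Q, E) = (0 + E)*(-1) = E*(-1) = -E)
F(P) = 2 - 4*P (F(P) = 2 - 2*(P + P) = 2 - 4*P)
(271 + F(t(4, -3))*25)² = (271 + (2 - (-4)*(-3))*25)² = (271 + (2 - 4*3)*25)² = (271 + (2 - 12)*25)² = (271 - 10*25)² = (271 - 250)² = 21² = 441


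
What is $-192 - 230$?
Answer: $-422$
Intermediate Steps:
$-192 - 230 = -422$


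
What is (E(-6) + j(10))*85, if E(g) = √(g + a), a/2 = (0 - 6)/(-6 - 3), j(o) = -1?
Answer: -85 + 85*I*√42/3 ≈ -85.0 + 183.62*I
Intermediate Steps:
a = 4/3 (a = 2*((0 - 6)/(-6 - 3)) = 2*(-6/(-9)) = 2*(-6*(-⅑)) = 2*(⅔) = 4/3 ≈ 1.3333)
E(g) = √(4/3 + g) (E(g) = √(g + 4/3) = √(4/3 + g))
(E(-6) + j(10))*85 = (√(12 + 9*(-6))/3 - 1)*85 = (√(12 - 54)/3 - 1)*85 = (√(-42)/3 - 1)*85 = ((I*√42)/3 - 1)*85 = (I*√42/3 - 1)*85 = (-1 + I*√42/3)*85 = -85 + 85*I*√42/3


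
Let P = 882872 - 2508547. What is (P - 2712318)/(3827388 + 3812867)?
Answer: -4337993/7640255 ≈ -0.56778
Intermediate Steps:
P = -1625675
(P - 2712318)/(3827388 + 3812867) = (-1625675 - 2712318)/(3827388 + 3812867) = -4337993/7640255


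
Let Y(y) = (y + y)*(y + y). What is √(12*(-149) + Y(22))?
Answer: 2*√37 ≈ 12.166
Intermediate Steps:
Y(y) = 4*y² (Y(y) = (2*y)*(2*y) = 4*y²)
√(12*(-149) + Y(22)) = √(12*(-149) + 4*22²) = √(-1788 + 4*484) = √(-1788 + 1936) = √148 = 2*√37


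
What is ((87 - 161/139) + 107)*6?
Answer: 160830/139 ≈ 1157.1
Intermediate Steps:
((87 - 161/139) + 107)*6 = (11932/139 + 107)*6 = (26805/139)*6 = 160830/139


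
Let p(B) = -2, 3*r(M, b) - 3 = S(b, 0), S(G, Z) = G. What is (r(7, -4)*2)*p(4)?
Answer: 4/3 ≈ 1.3333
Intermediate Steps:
r(M, b) = 1 + b/3
(r(7, -4)*2)*p(4) = ((1 + (⅓)*(-4))*2)*(-2) = ((1 - 4/3)*2)*(-2) = -⅓*2*(-2) = -⅔*(-2) = 4/3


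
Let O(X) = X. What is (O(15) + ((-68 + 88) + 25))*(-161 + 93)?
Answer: -4080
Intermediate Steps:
(O(15) + ((-68 + 88) + 25))*(-161 + 93) = (15 + ((-68 + 88) + 25))*(-161 + 93) = (15 + (20 + 25))*(-68) = (15 + 45)*(-68) = 60*(-68) = -4080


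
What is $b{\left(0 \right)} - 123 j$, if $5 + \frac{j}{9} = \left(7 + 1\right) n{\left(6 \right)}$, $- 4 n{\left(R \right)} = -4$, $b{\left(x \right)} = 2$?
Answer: $-3319$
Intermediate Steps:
$n{\left(R \right)} = 1$ ($n{\left(R \right)} = \left(- \frac{1}{4}\right) \left(-4\right) = 1$)
$j = 27$ ($j = -45 + 9 \left(7 + 1\right) 1 = -45 + 9 \cdot 8 \cdot 1 = -45 + 9 \cdot 8 = -45 + 72 = 27$)
$b{\left(0 \right)} - 123 j = 2 - 3321 = -3319$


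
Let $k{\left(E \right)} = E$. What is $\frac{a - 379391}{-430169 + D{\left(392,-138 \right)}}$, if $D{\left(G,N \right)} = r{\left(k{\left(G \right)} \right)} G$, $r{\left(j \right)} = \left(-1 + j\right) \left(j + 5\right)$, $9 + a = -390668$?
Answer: $- \frac{770068}{60418815} \approx -0.012745$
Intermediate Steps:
$a = -390677$ ($a = -9 - 390668 = -390677$)
$r{\left(j \right)} = \left(-1 + j\right) \left(5 + j\right)$
$D{\left(G,N \right)} = G \left(-5 + G^{2} + 4 G\right)$ ($D{\left(G,N \right)} = \left(-5 + G^{2} + 4 G\right) G = G \left(-5 + G^{2} + 4 G\right)$)
$\frac{a - 379391}{-430169 + D{\left(392,-138 \right)}} = \frac{-390677 - 379391}{-430169 + 392 \left(-5 + 392^{2} + 4 \cdot 392\right)} = - \frac{770068}{-430169 + 392 \left(-5 + 153664 + 1568\right)} = - \frac{770068}{-430169 + 392 \cdot 155227} = - \frac{770068}{-430169 + 60848984} = - \frac{770068}{60418815}$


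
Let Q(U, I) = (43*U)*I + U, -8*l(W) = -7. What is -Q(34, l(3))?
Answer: -5253/4 ≈ -1313.3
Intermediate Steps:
l(W) = 7/8 (l(W) = -⅛*(-7) = 7/8)
Q(U, I) = U + 43*I*U (Q(U, I) = 43*I*U + U = U + 43*I*U)
-Q(34, l(3)) = -34*(1 + 43*(7/8)) = -34*(1 + 301/8) = -34*309/8 = -1*5253/4 = -5253/4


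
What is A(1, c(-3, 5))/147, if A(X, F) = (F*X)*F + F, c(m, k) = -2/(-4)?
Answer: 1/196 ≈ 0.0051020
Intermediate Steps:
c(m, k) = ½ (c(m, k) = -2*(-¼) = ½)
A(X, F) = F + X*F² (A(X, F) = X*F² + F = F + X*F²)
A(1, c(-3, 5))/147 = ((1 + (½)*1)/2)/147 = ((1 + ½)/2)*(1/147) = ((½)*(3/2))*(1/147) = (¾)*(1/147) = 1/196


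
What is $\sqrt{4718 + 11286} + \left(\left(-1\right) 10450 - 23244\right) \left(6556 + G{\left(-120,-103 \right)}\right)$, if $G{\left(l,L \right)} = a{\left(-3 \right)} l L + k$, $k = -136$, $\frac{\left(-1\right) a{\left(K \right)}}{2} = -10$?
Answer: $-8545472280 + 2 \sqrt{4001} \approx -8.5455 \cdot 10^{9}$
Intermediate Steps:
$a{\left(K \right)} = 20$ ($a{\left(K \right)} = \left(-2\right) \left(-10\right) = 20$)
$G{\left(l,L \right)} = -136 + 20 L l$ ($G{\left(l,L \right)} = 20 l L - 136 = 20 L l - 136 = -136 + 20 L l$)
$\sqrt{4718 + 11286} + \left(\left(-1\right) 10450 - 23244\right) \left(6556 + G{\left(-120,-103 \right)}\right) = \sqrt{4718 + 11286} + \left(\left(-1\right) 10450 - 23244\right) \left(6556 - \left(136 + 2060 \left(-120\right)\right)\right) = \sqrt{16004} + \left(-10450 - 23244\right) \left(6556 + \left(-136 + 247200\right)\right) = 2 \sqrt{4001} - 33694 \left(6556 + 247064\right) = 2 \sqrt{4001} - 8545472280 = -8545472280 + 2 \sqrt{4001}$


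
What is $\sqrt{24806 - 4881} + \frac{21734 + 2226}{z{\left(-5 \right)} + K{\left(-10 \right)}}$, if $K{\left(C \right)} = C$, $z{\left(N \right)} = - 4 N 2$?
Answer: $\frac{2396}{3} + 5 \sqrt{797} \approx 939.82$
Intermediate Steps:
$z{\left(N \right)} = - 8 N$
$\sqrt{24806 - 4881} + \frac{21734 + 2226}{z{\left(-5 \right)} + K{\left(-10 \right)}} = \sqrt{24806 - 4881} + \frac{21734 + 2226}{\left(-8\right) \left(-5\right) - 10} = \sqrt{19925} + \frac{23960}{40 - 10} = 5 \sqrt{797} + \frac{23960}{30} = 5 \sqrt{797} + 23960 \cdot \frac{1}{30} = 5 \sqrt{797} + \frac{2396}{3} = \frac{2396}{3} + 5 \sqrt{797}$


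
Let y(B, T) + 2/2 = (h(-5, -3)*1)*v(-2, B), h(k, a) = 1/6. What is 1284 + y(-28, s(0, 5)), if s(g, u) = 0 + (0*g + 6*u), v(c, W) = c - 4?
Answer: 1282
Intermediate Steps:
v(c, W) = -4 + c
s(g, u) = 6*u (s(g, u) = 0 + (0 + 6*u) = 0 + 6*u = 6*u)
h(k, a) = ⅙
y(B, T) = -2 (y(B, T) = -1 + ((⅙)*1)*(-4 - 2) = -1 + (⅙)*(-6) = -1 - 1 = -2)
1284 + y(-28, s(0, 5)) = 1284 - 2 = 1282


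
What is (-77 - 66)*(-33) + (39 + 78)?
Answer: 4836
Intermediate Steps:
(-77 - 66)*(-33) + (39 + 78) = -143*(-33) + 117 = 4719 + 117 = 4836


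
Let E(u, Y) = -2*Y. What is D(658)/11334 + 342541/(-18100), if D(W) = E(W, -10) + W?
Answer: -645014649/34190900 ≈ -18.865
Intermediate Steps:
D(W) = 20 + W (D(W) = -2*(-10) + W = 20 + W)
D(658)/11334 + 342541/(-18100) = (20 + 658)/11334 + 342541/(-18100) = 678*(1/11334) + 342541*(-1/18100) = 113/1889 - 342541/18100 = -645014649/34190900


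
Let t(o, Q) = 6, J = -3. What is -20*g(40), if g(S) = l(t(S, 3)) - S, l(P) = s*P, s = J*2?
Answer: 1520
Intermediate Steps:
s = -6 (s = -3*2 = -6)
l(P) = -6*P
g(S) = -36 - S (g(S) = -6*6 - S = -36 - S)
-20*g(40) = -20*(-36 - 1*40) = -20*(-36 - 40) = -20*(-76) = 1520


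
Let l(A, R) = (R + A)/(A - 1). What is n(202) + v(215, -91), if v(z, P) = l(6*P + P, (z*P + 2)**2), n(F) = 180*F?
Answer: -6198494/11 ≈ -5.6350e+5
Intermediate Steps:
l(A, R) = (A + R)/(-1 + A)
v(z, P) = ((2 + P*z)**2 + 7*P)/(-1 + 7*P) (v(z, P) = ((6*P + P) + (z*P + 2)**2)/(-1 + (6*P + P)) = (7*P + (P*z + 2)**2)/(-1 + 7*P) = (7*P + (2 + P*z)**2)/(-1 + 7*P) = ((2 + P*z)**2 + 7*P)/(-1 + 7*P))
n(202) + v(215, -91) = 180*202 + ((2 - 91*215)**2 + 7*(-91))/(-1 + 7*(-91)) = 36360 + ((2 - 19565)**2 - 637)/(-1 - 637) = 36360 + ((-19563)**2 - 637)/(-638) = 36360 - (382710969 - 637)/638 = 36360 - 1/638*382710332 = 36360 - 6598454/11 = -6198494/11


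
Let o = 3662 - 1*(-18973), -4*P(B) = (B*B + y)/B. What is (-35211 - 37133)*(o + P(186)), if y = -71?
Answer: -151975889345/93 ≈ -1.6341e+9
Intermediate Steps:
P(B) = -(-71 + B**2)/(4*B) (P(B) = -(B*B - 71)/(4*B) = -(B**2 - 71)/(4*B) = -(-71 + B**2)/(4*B))
o = 22635 (o = 3662 + 18973 = 22635)
(-35211 - 37133)*(o + P(186)) = (-35211 - 37133)*(22635 + (1/4)*(71 - 1*186**2)/186) = -72344*(22635 + (1/4)*(1/186)*(71 - 1*34596)) = -72344*(22635 + (1/4)*(1/186)*(71 - 34596)) = -72344*(22635 + (1/4)*(1/186)*(-34525)) = -72344*(22635 - 34525/744) = -72344*16805915/744 = -151975889345/93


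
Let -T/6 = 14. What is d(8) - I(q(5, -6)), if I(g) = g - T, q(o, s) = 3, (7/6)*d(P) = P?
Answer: -561/7 ≈ -80.143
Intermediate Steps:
T = -84 (T = -6*14 = -84)
d(P) = 6*P/7
I(g) = 84 + g (I(g) = g - 1*(-84) = g + 84 = 84 + g)
d(8) - I(q(5, -6)) = (6/7)*8 - (84 + 3) = 48/7 - 1*87 = 48/7 - 87 = -561/7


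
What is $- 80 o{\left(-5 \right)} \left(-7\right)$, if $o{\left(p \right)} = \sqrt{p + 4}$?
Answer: $560 i \approx 560.0 i$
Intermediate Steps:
$o{\left(p \right)} = \sqrt{4 + p}$
$- 80 o{\left(-5 \right)} \left(-7\right) = - 80 \sqrt{4 - 5} \left(-7\right) = - 80 \sqrt{-1} \left(-7\right) = - 80 i \left(-7\right) = 560 i$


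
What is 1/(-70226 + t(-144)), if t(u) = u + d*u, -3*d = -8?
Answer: -1/70754 ≈ -1.4133e-5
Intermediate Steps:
d = 8/3 (d = -1/3*(-8) = 8/3 ≈ 2.6667)
t(u) = 11*u/3 (t(u) = u + 8*u/3 = 11*u/3)
1/(-70226 + t(-144)) = 1/(-70226 + (11/3)*(-144)) = 1/(-70226 - 528) = 1/(-70754) = -1/70754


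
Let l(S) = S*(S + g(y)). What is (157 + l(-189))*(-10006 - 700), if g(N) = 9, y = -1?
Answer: -365898962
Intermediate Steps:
l(S) = S*(9 + S) (l(S) = S*(S + 9) = S*(9 + S))
(157 + l(-189))*(-10006 - 700) = (157 - 189*(9 - 189))*(-10006 - 700) = (157 - 189*(-180))*(-10706) = (157 + 34020)*(-10706) = 34177*(-10706) = -365898962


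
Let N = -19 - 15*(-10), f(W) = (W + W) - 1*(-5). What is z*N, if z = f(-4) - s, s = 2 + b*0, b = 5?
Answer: -655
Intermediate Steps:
f(W) = 5 + 2*W (f(W) = 2*W + 5 = 5 + 2*W)
s = 2 (s = 2 + 5*0 = 2 + 0 = 2)
N = 131 (N = -19 + 150 = 131)
z = -5 (z = (5 + 2*(-4)) - 1*2 = (5 - 8) - 2 = -3 - 2 = -5)
z*N = -5*131 = -655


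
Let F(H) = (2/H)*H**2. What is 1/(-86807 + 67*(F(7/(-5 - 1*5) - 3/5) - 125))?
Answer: -5/476781 ≈ -1.0487e-5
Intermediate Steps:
F(H) = 2*H
1/(-86807 + 67*(F(7/(-5 - 1*5) - 3/5) - 125)) = 1/(-86807 + 67*(2*(7/(-5 - 1*5) - 3/5) - 125)) = 1/(-86807 + 67*(2*(7/(-5 - 5) - 3*1/5) - 125)) = 1/(-86807 + 67*(2*(7/(-10) - 3/5) - 125)) = 1/(-86807 + 67*(2*(7*(-1/10) - 3/5) - 125)) = 1/(-86807 + 67*(2*(-7/10 - 3/5) - 125)) = 1/(-86807 + 67*(2*(-13/10) - 125)) = 1/(-86807 + 67*(-13/5 - 125)) = 1/(-86807 + 67*(-638/5)) = 1/(-86807 - 42746/5) = 1/(-476781/5) = -5/476781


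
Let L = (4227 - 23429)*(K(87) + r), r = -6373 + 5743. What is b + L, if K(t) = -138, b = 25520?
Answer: 14772656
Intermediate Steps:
r = -630
L = 14747136 (L = (4227 - 23429)*(-138 - 630) = -19202*(-768) = 14747136)
b + L = 25520 + 14747136 = 14772656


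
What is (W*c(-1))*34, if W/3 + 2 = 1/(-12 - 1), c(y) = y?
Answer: 2754/13 ≈ 211.85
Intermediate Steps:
W = -81/13 (W = -6 + 3/(-12 - 1) = -6 + 3/(-13) = -6 + 3*(-1/13) = -6 - 3/13 = -81/13 ≈ -6.2308)
(W*c(-1))*34 = -81/13*(-1)*34 = (81/13)*34 = 2754/13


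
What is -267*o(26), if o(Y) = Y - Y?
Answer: 0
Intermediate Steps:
o(Y) = 0
-267*o(26) = -267*0 = 0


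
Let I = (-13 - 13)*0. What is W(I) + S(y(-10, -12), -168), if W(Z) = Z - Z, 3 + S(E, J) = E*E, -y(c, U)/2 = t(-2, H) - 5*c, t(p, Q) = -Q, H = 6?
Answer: 7741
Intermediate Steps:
y(c, U) = 12 + 10*c (y(c, U) = -2*(-1*6 - 5*c) = -2*(-6 - 5*c) = 12 + 10*c)
S(E, J) = -3 + E**2 (S(E, J) = -3 + E*E = -3 + E**2)
I = 0 (I = -26*0 = 0)
W(Z) = 0
W(I) + S(y(-10, -12), -168) = 0 + (-3 + (12 + 10*(-10))**2) = 0 + (-3 + (12 - 100)**2) = 0 + (-3 + (-88)**2) = 0 + (-3 + 7744) = 0 + 7741 = 7741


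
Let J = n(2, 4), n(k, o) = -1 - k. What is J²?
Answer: 9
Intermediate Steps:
J = -3 (J = -1 - 1*2 = -1 - 2 = -3)
J² = (-3)² = 9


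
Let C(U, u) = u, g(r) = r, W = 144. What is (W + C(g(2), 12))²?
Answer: 24336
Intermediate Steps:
(W + C(g(2), 12))² = (144 + 12)² = 156² = 24336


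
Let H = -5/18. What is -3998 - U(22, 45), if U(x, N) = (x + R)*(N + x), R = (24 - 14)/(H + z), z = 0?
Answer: -3060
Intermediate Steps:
H = -5/18 (H = -5*1/18 = -5/18 ≈ -0.27778)
R = -36 (R = (24 - 14)/(-5/18 + 0) = 10/(-5/18) = 10*(-18/5) = -36)
U(x, N) = (-36 + x)*(N + x) (U(x, N) = (x - 36)*(N + x) = (-36 + x)*(N + x))
-3998 - U(22, 45) = -3998 - (22² - 36*45 - 36*22 + 45*22) = -3998 - (484 - 1620 - 792 + 990) = -3998 - 1*(-938) = -3998 + 938 = -3060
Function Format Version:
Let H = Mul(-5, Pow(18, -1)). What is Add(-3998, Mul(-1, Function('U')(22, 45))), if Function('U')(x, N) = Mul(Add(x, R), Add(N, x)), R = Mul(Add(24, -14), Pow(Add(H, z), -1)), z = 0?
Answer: -3060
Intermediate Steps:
H = Rational(-5, 18) (H = Mul(-5, Rational(1, 18)) = Rational(-5, 18) ≈ -0.27778)
R = -36 (R = Mul(Add(24, -14), Pow(Add(Rational(-5, 18), 0), -1)) = Mul(10, Pow(Rational(-5, 18), -1)) = Mul(10, Rational(-18, 5)) = -36)
Function('U')(x, N) = Mul(Add(-36, x), Add(N, x)) (Function('U')(x, N) = Mul(Add(x, -36), Add(N, x)) = Mul(Add(-36, x), Add(N, x)))
Add(-3998, Mul(-1, Function('U')(22, 45))) = Add(-3998, Mul(-1, Add(Pow(22, 2), Mul(-36, 45), Mul(-36, 22), Mul(45, 22)))) = Add(-3998, Mul(-1, Add(484, -1620, -792, 990))) = Add(-3998, Mul(-1, -938)) = Add(-3998, 938) = -3060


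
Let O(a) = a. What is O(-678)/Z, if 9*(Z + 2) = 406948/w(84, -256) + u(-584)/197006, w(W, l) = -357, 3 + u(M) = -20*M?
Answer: 429160628484/81432989555 ≈ 5.2701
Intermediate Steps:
u(M) = -3 - 20*M
Z = -81432989555/632980278 (Z = -2 + (406948/(-357) + (-3 - 20*(-584))/197006)/9 = -2 + (406948*(-1/357) + (-3 + 11680)*(1/197006))/9 = -2 + (-406948/357 + 11677*(1/197006))/9 = -2 + (-406948/357 + 11677/197006)/9 = -2 + (⅑)*(-80167028999/70331142) = -2 - 80167028999/632980278 = -81432989555/632980278 ≈ -128.65)
O(-678)/Z = -678/(-81432989555/632980278) = -678*(-632980278/81432989555) = 429160628484/81432989555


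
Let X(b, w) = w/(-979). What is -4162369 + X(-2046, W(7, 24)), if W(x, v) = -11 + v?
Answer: -4074959264/979 ≈ -4.1624e+6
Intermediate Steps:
X(b, w) = -w/979 (X(b, w) = w*(-1/979) = -w/979)
-4162369 + X(-2046, W(7, 24)) = -4162369 - (-11 + 24)/979 = -4162369 - 1/979*13 = -4162369 - 13/979 = -4074959264/979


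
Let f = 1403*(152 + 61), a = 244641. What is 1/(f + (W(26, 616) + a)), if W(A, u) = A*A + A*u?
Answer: 1/560172 ≈ 1.7852e-6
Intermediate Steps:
W(A, u) = A² + A*u
f = 298839 (f = 1403*213 = 298839)
1/(f + (W(26, 616) + a)) = 1/(298839 + (26*(26 + 616) + 244641)) = 1/(298839 + (26*642 + 244641)) = 1/(298839 + (16692 + 244641)) = 1/(298839 + 261333) = 1/560172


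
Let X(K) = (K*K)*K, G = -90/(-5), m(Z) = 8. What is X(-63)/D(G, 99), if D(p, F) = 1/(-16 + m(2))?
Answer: 2000376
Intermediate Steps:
G = 18 (G = -90*(-1/5) = 18)
D(p, F) = -1/8 (D(p, F) = 1/(-16 + 8) = 1/(-8) = -1/8)
X(K) = K**3 (X(K) = K**2*K = K**3)
X(-63)/D(G, 99) = (-63)**3/(-1/8) = -250047*(-8) = 2000376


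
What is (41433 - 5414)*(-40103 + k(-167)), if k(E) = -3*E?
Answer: -1426424438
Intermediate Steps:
(41433 - 5414)*(-40103 + k(-167)) = (41433 - 5414)*(-40103 - 3*(-167)) = 36019*(-40103 + 501) = 36019*(-39602) = -1426424438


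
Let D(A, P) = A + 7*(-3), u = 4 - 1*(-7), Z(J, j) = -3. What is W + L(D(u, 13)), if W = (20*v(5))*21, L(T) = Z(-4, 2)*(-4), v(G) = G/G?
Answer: 432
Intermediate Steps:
v(G) = 1
u = 11 (u = 4 + 7 = 11)
D(A, P) = -21 + A (D(A, P) = A - 21 = -21 + A)
L(T) = 12 (L(T) = -3*(-4) = 12)
W = 420 (W = (20*1)*21 = 20*21 = 420)
W + L(D(u, 13)) = 420 + 12 = 432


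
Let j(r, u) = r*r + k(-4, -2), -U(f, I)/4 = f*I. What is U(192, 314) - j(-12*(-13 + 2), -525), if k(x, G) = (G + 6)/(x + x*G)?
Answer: -258577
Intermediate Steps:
k(x, G) = (6 + G)/(x + G*x)
U(f, I) = -4*I*f (U(f, I) = -4*f*I = -4*I*f)
j(r, u) = 1 + r² (j(r, u) = r*r + (6 - 2)/((-4)*(1 - 2)) = r² - ¼*4/(-1) = r² - ¼*(-1)*4 = r² + 1 = 1 + r²)
U(192, 314) - j(-12*(-13 + 2), -525) = -4*314*192 - (1 + (-12*(-13 + 2))²) = -241152 - (1 + (-12*(-11))²) = -241152 - (1 + 132²) = -241152 - (1 + 17424) = -241152 - 1*17425 = -241152 - 17425 = -258577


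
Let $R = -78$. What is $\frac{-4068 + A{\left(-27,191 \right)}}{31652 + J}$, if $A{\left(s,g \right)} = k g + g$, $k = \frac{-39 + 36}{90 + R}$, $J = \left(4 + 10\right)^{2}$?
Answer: $- \frac{5233}{42464} \approx -0.12323$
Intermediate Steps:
$J = 196$ ($J = 14^{2} = 196$)
$k = - \frac{1}{4}$ ($k = \frac{-39 + 36}{90 - 78} = - \frac{3}{12} = \left(-3\right) \frac{1}{12} = - \frac{1}{4} \approx -0.25$)
$A{\left(s,g \right)} = \frac{3 g}{4}$ ($A{\left(s,g \right)} = - \frac{g}{4} + g = \frac{3 g}{4}$)
$\frac{-4068 + A{\left(-27,191 \right)}}{31652 + J} = \frac{-4068 + \frac{3}{4} \cdot 191}{31652 + 196} = \frac{-4068 + \frac{573}{4}}{31848} = \left(- \frac{15699}{4}\right) \frac{1}{31848} = - \frac{5233}{42464}$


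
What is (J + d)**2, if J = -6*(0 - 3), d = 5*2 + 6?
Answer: 1156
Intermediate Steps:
d = 16 (d = 10 + 6 = 16)
J = 18 (J = -6*(-3) = 18)
(J + d)**2 = (18 + 16)**2 = 34**2 = 1156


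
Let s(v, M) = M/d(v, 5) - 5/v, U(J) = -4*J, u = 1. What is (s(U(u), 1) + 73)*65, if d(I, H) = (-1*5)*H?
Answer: 96473/20 ≈ 4823.6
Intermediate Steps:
d(I, H) = -5*H
s(v, M) = -5/v - M/25 (s(v, M) = M/((-5*5)) - 5/v = M/(-25) - 5/v = M*(-1/25) - 5/v = -M/25 - 5/v = -5/v - M/25)
(s(U(u), 1) + 73)*65 = ((-5/((-4*1)) - 1/25*1) + 73)*65 = ((-5/(-4) - 1/25) + 73)*65 = ((-5*(-¼) - 1/25) + 73)*65 = ((5/4 - 1/25) + 73)*65 = (121/100 + 73)*65 = (7421/100)*65 = 96473/20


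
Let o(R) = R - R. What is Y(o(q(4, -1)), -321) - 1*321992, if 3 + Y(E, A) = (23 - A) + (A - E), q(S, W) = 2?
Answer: -321972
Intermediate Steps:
o(R) = 0
Y(E, A) = 20 - E (Y(E, A) = -3 + ((23 - A) + (A - E)) = -3 + (23 - E) = 20 - E)
Y(o(q(4, -1)), -321) - 1*321992 = (20 - 1*0) - 1*321992 = (20 + 0) - 321992 = 20 - 321992 = -321972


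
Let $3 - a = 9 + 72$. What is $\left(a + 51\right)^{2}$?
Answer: $729$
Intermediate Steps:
$a = -78$ ($a = 3 - \left(9 + 72\right) = 3 - 81 = -78$)
$\left(a + 51\right)^{2} = \left(-78 + 51\right)^{2} = \left(-27\right)^{2} = 729$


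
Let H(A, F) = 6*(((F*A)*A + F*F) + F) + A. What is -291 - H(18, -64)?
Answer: 99915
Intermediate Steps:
H(A, F) = A + 6*F + 6*F**2 + 6*F*A**2 (H(A, F) = 6*(((A*F)*A + F**2) + F) + A = 6*((F*A**2 + F**2) + F) + A = 6*((F**2 + F*A**2) + F) + A = 6*(F + F**2 + F*A**2) + A = (6*F + 6*F**2 + 6*F*A**2) + A = A + 6*F + 6*F**2 + 6*F*A**2)
-291 - H(18, -64) = -291 - (18 + 6*(-64) + 6*(-64)**2 + 6*(-64)*18**2) = -291 - (18 - 384 + 6*4096 + 6*(-64)*324) = -291 - (18 - 384 + 24576 - 124416) = -291 - 1*(-100206) = -291 + 100206 = 99915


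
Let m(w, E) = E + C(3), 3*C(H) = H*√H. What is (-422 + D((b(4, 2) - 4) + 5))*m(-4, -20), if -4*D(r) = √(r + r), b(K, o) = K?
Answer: (20 - √3)*(1688 + √10)/4 ≈ 7723.5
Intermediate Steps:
C(H) = H^(3/2)/3 (C(H) = (H*√H)/3 = H^(3/2)/3)
D(r) = -√2*√r/4 (D(r) = -√(r + r)/4 = -√2*√r/4)
m(w, E) = E + √3 (m(w, E) = E + 3^(3/2)/3 = E + (3*√3)/3 = E + √3)
(-422 + D((b(4, 2) - 4) + 5))*m(-4, -20) = (-422 - √2*√((4 - 4) + 5)/4)*(-20 + √3) = (-422 - √2*√(0 + 5)/4)*(-20 + √3) = (-422 - √2*√5/4)*(-20 + √3) = (-422 - √10/4)*(-20 + √3)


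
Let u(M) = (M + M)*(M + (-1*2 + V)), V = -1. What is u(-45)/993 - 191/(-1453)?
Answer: 2155541/480943 ≈ 4.4819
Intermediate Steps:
u(M) = 2*M*(-3 + M) (u(M) = (M + M)*(M + (-1*2 - 1)) = (2*M)*(M + (-2 - 1)) = (2*M)*(M - 3) = (2*M)*(-3 + M) = 2*M*(-3 + M))
u(-45)/993 - 191/(-1453) = (2*(-45)*(-3 - 45))/993 - 191/(-1453) = (2*(-45)*(-48))*(1/993) - 191*(-1/1453) = 4320*(1/993) + 191/1453 = 1440/331 + 191/1453 = 2155541/480943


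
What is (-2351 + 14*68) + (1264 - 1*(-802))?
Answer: 667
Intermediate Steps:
(-2351 + 14*68) + (1264 - 1*(-802)) = (-2351 + 952) + (1264 + 802) = -1399 + 2066 = 667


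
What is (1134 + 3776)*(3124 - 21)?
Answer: 15235730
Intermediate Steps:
(1134 + 3776)*(3124 - 21) = 4910*3103 = 15235730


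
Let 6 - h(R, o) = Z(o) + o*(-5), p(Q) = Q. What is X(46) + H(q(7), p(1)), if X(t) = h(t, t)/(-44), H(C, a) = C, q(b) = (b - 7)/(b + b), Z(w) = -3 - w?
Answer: -285/44 ≈ -6.4773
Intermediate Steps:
q(b) = (-7 + b)/(2*b) (q(b) = (-7 + b)/((2*b)) = (-7 + b)*(1/(2*b)) = (-7 + b)/(2*b))
h(R, o) = 9 + 6*o (h(R, o) = 6 - ((-3 - o) + o*(-5)) = 6 - ((-3 - o) - 5*o) = 6 - (-3 - 6*o) = 6 + (3 + 6*o) = 9 + 6*o)
X(t) = -9/44 - 3*t/22 (X(t) = (9 + 6*t)/(-44) = (9 + 6*t)*(-1/44) = -9/44 - 3*t/22)
X(46) + H(q(7), p(1)) = (-9/44 - 3/22*46) + (1/2)*(-7 + 7)/7 = (-9/44 - 69/11) + (1/2)*(1/7)*0 = -285/44 + 0 = -285/44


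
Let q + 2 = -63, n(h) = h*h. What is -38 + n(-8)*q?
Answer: -4198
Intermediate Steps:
n(h) = h**2
q = -65 (q = -2 - 63 = -65)
-38 + n(-8)*q = -38 + (-8)**2*(-65) = -38 + 64*(-65) = -38 - 4160 = -4198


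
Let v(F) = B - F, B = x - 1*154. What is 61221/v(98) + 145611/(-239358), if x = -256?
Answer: -2454617751/20265644 ≈ -121.12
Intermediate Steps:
B = -410 (B = -256 - 1*154 = -256 - 154 = -410)
v(F) = -410 - F
61221/v(98) + 145611/(-239358) = 61221/(-410 - 1*98) + 145611/(-239358) = 61221/(-410 - 98) + 145611*(-1/239358) = 61221/(-508) - 48537/79786 = 61221*(-1/508) - 48537/79786 = -61221/508 - 48537/79786 = -2454617751/20265644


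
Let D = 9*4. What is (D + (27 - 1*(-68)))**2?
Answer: 17161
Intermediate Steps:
D = 36
(D + (27 - 1*(-68)))**2 = (36 + (27 - 1*(-68)))**2 = (36 + (27 + 68))**2 = (36 + 95)**2 = 131**2 = 17161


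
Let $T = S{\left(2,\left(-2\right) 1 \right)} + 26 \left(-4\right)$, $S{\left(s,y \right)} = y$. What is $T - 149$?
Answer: $-255$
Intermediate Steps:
$T = -106$ ($T = \left(-2\right) 1 + 26 \left(-4\right) = -2 - 104 = -106$)
$T - 149 = -106 - 149 = -255$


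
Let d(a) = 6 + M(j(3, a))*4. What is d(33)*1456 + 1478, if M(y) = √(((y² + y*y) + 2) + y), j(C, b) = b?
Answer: 10214 + 5824*√2213 ≈ 2.8419e+5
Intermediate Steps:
M(y) = √(2 + y + 2*y²) (M(y) = √(((y² + y²) + 2) + y) = √((2*y² + 2) + y) = √((2 + 2*y²) + y) = √(2 + y + 2*y²))
d(a) = 6 + 4*√(2 + a + 2*a²) (d(a) = 6 + √(2 + a + 2*a²)*4 = 6 + 4*√(2 + a + 2*a²))
d(33)*1456 + 1478 = (6 + 4*√(2 + 33 + 2*33²))*1456 + 1478 = (6 + 4*√(2 + 33 + 2*1089))*1456 + 1478 = (6 + 4*√(2 + 33 + 2178))*1456 + 1478 = (6 + 4*√2213)*1456 + 1478 = (8736 + 5824*√2213) + 1478 = 10214 + 5824*√2213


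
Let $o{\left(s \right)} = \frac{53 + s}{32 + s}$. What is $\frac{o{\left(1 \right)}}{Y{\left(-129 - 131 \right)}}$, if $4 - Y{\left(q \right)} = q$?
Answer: $\frac{3}{484} \approx 0.0061983$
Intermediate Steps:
$Y{\left(q \right)} = 4 - q$
$o{\left(s \right)} = \frac{53 + s}{32 + s}$
$\frac{o{\left(1 \right)}}{Y{\left(-129 - 131 \right)}} = \frac{\frac{1}{32 + 1} \left(53 + 1\right)}{4 - \left(-129 - 131\right)} = \frac{\frac{1}{33} \cdot 54}{4 - \left(-129 - 131\right)} = \frac{\frac{1}{33} \cdot 54}{4 - -260} = \frac{18}{11 \left(4 + 260\right)} = \frac{18}{11 \cdot 264} = \frac{18}{11} \cdot \frac{1}{264} = \frac{3}{484}$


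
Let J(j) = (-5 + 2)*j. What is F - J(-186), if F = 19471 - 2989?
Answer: 15924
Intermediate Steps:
J(j) = -3*j
F = 16482
F - J(-186) = 16482 - (-3)*(-186) = 16482 - 1*558 = 16482 - 558 = 15924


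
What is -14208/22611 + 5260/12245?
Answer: -3669540/18458113 ≈ -0.19880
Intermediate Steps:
-14208/22611 + 5260/12245 = -14208*1/22611 + 5260*(1/12245) = -4736/7537 + 1052/2449 = -3669540/18458113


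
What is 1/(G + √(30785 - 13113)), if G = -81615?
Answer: -81615/6660990553 - 94*√2/6660990553 ≈ -1.2273e-5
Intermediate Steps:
1/(G + √(30785 - 13113)) = 1/(-81615 + √(30785 - 13113)) = 1/(-81615 + √17672) = 1/(-81615 + 94*√2)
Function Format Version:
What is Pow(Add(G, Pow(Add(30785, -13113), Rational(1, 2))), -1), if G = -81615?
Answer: Add(Rational(-81615, 6660990553), Mul(Rational(-94, 6660990553), Pow(2, Rational(1, 2)))) ≈ -1.2273e-5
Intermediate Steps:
Pow(Add(G, Pow(Add(30785, -13113), Rational(1, 2))), -1) = Pow(Add(-81615, Pow(Add(30785, -13113), Rational(1, 2))), -1) = Pow(Add(-81615, Pow(17672, Rational(1, 2))), -1) = Pow(Add(-81615, Mul(94, Pow(2, Rational(1, 2)))), -1)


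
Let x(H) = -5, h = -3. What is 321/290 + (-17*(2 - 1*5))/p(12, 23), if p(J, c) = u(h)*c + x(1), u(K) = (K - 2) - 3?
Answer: 15293/18270 ≈ 0.83706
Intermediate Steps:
u(K) = -5 + K (u(K) = (-2 + K) - 3 = -5 + K)
p(J, c) = -5 - 8*c (p(J, c) = (-5 - 3)*c - 5 = -8*c - 5 = -5 - 8*c)
321/290 + (-17*(2 - 1*5))/p(12, 23) = 321/290 + (-17*(2 - 1*5))/(-5 - 8*23) = 321*(1/290) + (-17*(2 - 5))/(-5 - 184) = 321/290 - 17*(-3)/(-189) = 321/290 + 51*(-1/189) = 321/290 - 17/63 = 15293/18270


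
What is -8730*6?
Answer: -52380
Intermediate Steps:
-8730*6 = -4365*12 = -52380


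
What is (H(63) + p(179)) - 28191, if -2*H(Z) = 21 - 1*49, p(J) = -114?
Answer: -28291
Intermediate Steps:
H(Z) = 14 (H(Z) = -(21 - 1*49)/2 = -(21 - 49)/2 = -1/2*(-28) = 14)
(H(63) + p(179)) - 28191 = (14 - 114) - 28191 = -100 - 28191 = -28291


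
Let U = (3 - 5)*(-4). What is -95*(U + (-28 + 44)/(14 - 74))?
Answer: -2204/3 ≈ -734.67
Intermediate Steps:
U = 8 (U = -2*(-4) = 8)
-95*(U + (-28 + 44)/(14 - 74)) = -95*(8 + (-28 + 44)/(14 - 74)) = -95*(8 + 16/(-60)) = -95*(8 + 16*(-1/60)) = -95*(8 - 4/15) = -95*116/15 = -2204/3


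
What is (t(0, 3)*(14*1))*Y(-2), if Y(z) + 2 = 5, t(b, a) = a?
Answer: 126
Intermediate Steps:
Y(z) = 3 (Y(z) = -2 + 5 = 3)
(t(0, 3)*(14*1))*Y(-2) = (3*(14*1))*3 = (3*14)*3 = 42*3 = 126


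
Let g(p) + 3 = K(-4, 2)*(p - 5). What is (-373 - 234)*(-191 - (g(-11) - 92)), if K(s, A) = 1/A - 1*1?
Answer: 63128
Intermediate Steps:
K(s, A) = -1 + 1/A (K(s, A) = 1/A - 1 = -1 + 1/A)
g(p) = -1/2 - p/2 (g(p) = -3 + ((1 - 1*2)/2)*(p - 5) = -3 + ((1 - 2)/2)*(-5 + p) = -3 + ((1/2)*(-1))*(-5 + p) = -3 - (-5 + p)/2 = -3 + (5/2 - p/2) = -1/2 - p/2)
(-373 - 234)*(-191 - (g(-11) - 92)) = (-373 - 234)*(-191 - ((-1/2 - 1/2*(-11)) - 92)) = -607*(-191 - ((-1/2 + 11/2) - 92)) = -607*(-191 - (5 - 92)) = -607*(-191 - 1*(-87)) = -607*(-191 + 87) = -607*(-104) = 63128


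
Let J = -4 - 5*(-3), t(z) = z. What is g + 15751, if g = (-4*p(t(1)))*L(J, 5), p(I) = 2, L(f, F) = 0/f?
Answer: 15751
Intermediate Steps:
J = 11 (J = -4 + 15 = 11)
L(f, F) = 0
g = 0 (g = -4*2*0 = -8*0 = 0)
g + 15751 = 0 + 15751 = 15751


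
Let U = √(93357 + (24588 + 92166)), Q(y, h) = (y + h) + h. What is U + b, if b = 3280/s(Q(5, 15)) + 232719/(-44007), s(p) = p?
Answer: 9079853/102683 + √210111 ≈ 546.80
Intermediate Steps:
Q(y, h) = y + 2*h (Q(y, h) = (h + y) + h = y + 2*h)
b = 9079853/102683 (b = 3280/(5 + 2*15) + 232719/(-44007) = 3280/(5 + 30) + 232719*(-1/44007) = 3280/35 - 77573/14669 = 3280*(1/35) - 77573/14669 = 656/7 - 77573/14669 = 9079853/102683 ≈ 88.426)
U = √210111 (U = √(93357 + 116754) = √210111 ≈ 458.38)
U + b = √210111 + 9079853/102683 = 9079853/102683 + √210111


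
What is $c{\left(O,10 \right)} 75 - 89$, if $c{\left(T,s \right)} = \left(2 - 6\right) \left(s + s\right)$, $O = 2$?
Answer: $-6089$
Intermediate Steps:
$c{\left(T,s \right)} = - 8 s$ ($c{\left(T,s \right)} = - 4 \cdot 2 s = - 8 s$)
$c{\left(O,10 \right)} 75 - 89 = \left(-8\right) 10 \cdot 75 - 89 = \left(-80\right) 75 - 89 = -6000 - 89 = -6089$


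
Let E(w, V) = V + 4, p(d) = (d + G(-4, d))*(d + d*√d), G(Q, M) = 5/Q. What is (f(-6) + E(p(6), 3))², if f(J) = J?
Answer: 1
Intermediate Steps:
p(d) = (-5/4 + d)*(d + d^(3/2)) (p(d) = (d + 5/(-4))*(d + d*√d) = (d + 5*(-¼))*(d + d^(3/2)) = (d - 5/4)*(d + d^(3/2)) = (-5/4 + d)*(d + d^(3/2)))
E(w, V) = 4 + V
(f(-6) + E(p(6), 3))² = (-6 + (4 + 3))² = (-6 + 7)² = 1² = 1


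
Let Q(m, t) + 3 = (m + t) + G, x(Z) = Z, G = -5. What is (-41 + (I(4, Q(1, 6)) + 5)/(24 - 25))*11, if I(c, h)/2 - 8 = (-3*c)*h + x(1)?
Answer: -968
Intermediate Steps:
Q(m, t) = -8 + m + t (Q(m, t) = -3 + ((m + t) - 5) = -3 + (-5 + m + t) = -8 + m + t)
I(c, h) = 18 - 6*c*h (I(c, h) = 16 + 2*((-3*c)*h + 1) = 16 + 2*(-3*c*h + 1) = 16 + 2*(1 - 3*c*h) = 16 + (2 - 6*c*h) = 18 - 6*c*h)
(-41 + (I(4, Q(1, 6)) + 5)/(24 - 25))*11 = (-41 + ((18 - 6*4*(-8 + 1 + 6)) + 5)/(24 - 25))*11 = (-41 + ((18 - 6*4*(-1)) + 5)/(-1))*11 = (-41 + ((18 + 24) + 5)*(-1))*11 = (-41 + (42 + 5)*(-1))*11 = (-41 + 47*(-1))*11 = (-41 - 47)*11 = -88*11 = -968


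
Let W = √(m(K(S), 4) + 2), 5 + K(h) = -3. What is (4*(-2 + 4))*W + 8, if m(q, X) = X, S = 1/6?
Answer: 8 + 8*√6 ≈ 27.596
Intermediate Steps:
S = ⅙ ≈ 0.16667
K(h) = -8 (K(h) = -5 - 3 = -8)
W = √6 (W = √(4 + 2) = √6 ≈ 2.4495)
(4*(-2 + 4))*W + 8 = (4*(-2 + 4))*√6 + 8 = (4*2)*√6 + 8 = 8*√6 + 8 = 8 + 8*√6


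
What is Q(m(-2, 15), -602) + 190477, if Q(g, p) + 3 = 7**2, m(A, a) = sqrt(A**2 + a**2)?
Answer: 190523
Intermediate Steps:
Q(g, p) = 46 (Q(g, p) = -3 + 7**2 = -3 + 49 = 46)
Q(m(-2, 15), -602) + 190477 = 46 + 190477 = 190523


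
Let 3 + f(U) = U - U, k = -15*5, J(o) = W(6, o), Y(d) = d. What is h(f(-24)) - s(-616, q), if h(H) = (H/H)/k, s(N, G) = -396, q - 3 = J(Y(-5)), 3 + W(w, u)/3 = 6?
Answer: 29699/75 ≈ 395.99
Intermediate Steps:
W(w, u) = 9 (W(w, u) = -9 + 3*6 = -9 + 18 = 9)
J(o) = 9
q = 12 (q = 3 + 9 = 12)
k = -75
f(U) = -3 (f(U) = -3 + (U - U) = -3 + 0 = -3)
h(H) = -1/75 (h(H) = (H/H)/(-75) = 1*(-1/75) = -1/75)
h(f(-24)) - s(-616, q) = -1/75 - 1*(-396) = -1/75 + 396 = 29699/75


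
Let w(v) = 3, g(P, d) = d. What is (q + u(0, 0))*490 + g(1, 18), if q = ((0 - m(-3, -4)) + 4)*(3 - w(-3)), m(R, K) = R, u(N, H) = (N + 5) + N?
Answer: 2468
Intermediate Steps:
u(N, H) = 5 + 2*N (u(N, H) = (5 + N) + N = 5 + 2*N)
q = 0 (q = ((0 - 1*(-3)) + 4)*(3 - 1*3) = ((0 + 3) + 4)*(3 - 3) = (3 + 4)*0 = 7*0 = 0)
(q + u(0, 0))*490 + g(1, 18) = (0 + (5 + 2*0))*490 + 18 = (0 + (5 + 0))*490 + 18 = (0 + 5)*490 + 18 = 5*490 + 18 = 2450 + 18 = 2468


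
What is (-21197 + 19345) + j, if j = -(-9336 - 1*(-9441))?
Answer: -1957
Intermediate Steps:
j = -105 (j = -(-9336 + 9441) = -1*105 = -105)
(-21197 + 19345) + j = (-21197 + 19345) - 105 = -1852 - 105 = -1957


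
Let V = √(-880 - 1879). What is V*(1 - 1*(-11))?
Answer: 12*I*√2759 ≈ 630.31*I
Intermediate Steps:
V = I*√2759 (V = √(-2759) = I*√2759 ≈ 52.526*I)
V*(1 - 1*(-11)) = (I*√2759)*(1 - 1*(-11)) = (I*√2759)*(1 + 11) = (I*√2759)*12 = 12*I*√2759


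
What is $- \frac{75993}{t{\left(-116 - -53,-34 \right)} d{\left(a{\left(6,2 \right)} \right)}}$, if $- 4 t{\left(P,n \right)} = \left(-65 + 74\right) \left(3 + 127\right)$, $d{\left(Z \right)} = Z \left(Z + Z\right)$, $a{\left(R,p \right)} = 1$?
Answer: $\frac{25331}{195} \approx 129.9$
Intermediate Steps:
$d{\left(Z \right)} = 2 Z^{2}$ ($d{\left(Z \right)} = Z 2 Z = 2 Z^{2}$)
$t{\left(P,n \right)} = - \frac{585}{2}$ ($t{\left(P,n \right)} = - \frac{\left(-65 + 74\right) \left(3 + 127\right)}{4} = - \frac{9 \cdot 130}{4} = \left(- \frac{1}{4}\right) 1170 = - \frac{585}{2}$)
$- \frac{75993}{t{\left(-116 - -53,-34 \right)} d{\left(a{\left(6,2 \right)} \right)}} = - \frac{75993}{\left(- \frac{585}{2}\right) 2 \cdot 1^{2}} = - \frac{75993}{\left(- \frac{585}{2}\right) 2 \cdot 1} = - \frac{75993}{\left(- \frac{585}{2}\right) 2} = - \frac{75993}{-585} = \left(-75993\right) \left(- \frac{1}{585}\right) = \frac{25331}{195}$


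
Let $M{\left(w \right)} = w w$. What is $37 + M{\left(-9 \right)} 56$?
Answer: $4573$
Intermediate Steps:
$M{\left(w \right)} = w^{2}$
$37 + M{\left(-9 \right)} 56 = 37 + \left(-9\right)^{2} \cdot 56 = 37 + 81 \cdot 56 = 37 + 4536 = 4573$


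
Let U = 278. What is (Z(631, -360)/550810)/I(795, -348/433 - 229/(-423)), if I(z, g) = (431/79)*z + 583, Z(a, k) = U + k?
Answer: -3239/107050474310 ≈ -3.0257e-8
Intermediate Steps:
Z(a, k) = 278 + k
I(z, g) = 583 + 431*z/79 (I(z, g) = (431*(1/79))*z + 583 = 431*z/79 + 583 = 583 + 431*z/79)
(Z(631, -360)/550810)/I(795, -348/433 - 229/(-423)) = ((278 - 360)/550810)/(583 + (431/79)*795) = (-82*1/550810)/(583 + 342645/79) = -41/(275405*388702/79) = -41/275405*79/388702 = -3239/107050474310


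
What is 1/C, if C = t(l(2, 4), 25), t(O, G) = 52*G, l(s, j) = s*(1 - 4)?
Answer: 1/1300 ≈ 0.00076923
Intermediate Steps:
l(s, j) = -3*s (l(s, j) = s*(-3) = -3*s)
C = 1300 (C = 52*25 = 1300)
1/C = 1/1300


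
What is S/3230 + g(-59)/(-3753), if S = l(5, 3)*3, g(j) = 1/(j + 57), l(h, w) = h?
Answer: 5791/1212219 ≈ 0.0047772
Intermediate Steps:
g(j) = 1/(57 + j)
S = 15 (S = 5*3 = 15)
S/3230 + g(-59)/(-3753) = 15/3230 + 1/((57 - 59)*(-3753)) = 15*(1/3230) - 1/3753/(-2) = 3/646 - 1/2*(-1/3753) = 3/646 + 1/7506 = 5791/1212219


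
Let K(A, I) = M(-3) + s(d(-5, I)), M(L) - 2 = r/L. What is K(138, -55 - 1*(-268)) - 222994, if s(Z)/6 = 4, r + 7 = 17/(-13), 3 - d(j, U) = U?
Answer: -2898548/13 ≈ -2.2297e+5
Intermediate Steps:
d(j, U) = 3 - U
r = -108/13 (r = -7 + 17/(-13) = -7 + 17*(-1/13) = -7 - 17/13 = -108/13 ≈ -8.3077)
s(Z) = 24 (s(Z) = 6*4 = 24)
M(L) = 2 - 108/(13*L)
K(A, I) = 374/13 (K(A, I) = (2 - 108/13/(-3)) + 24 = (2 - 108/13*(-1/3)) + 24 = (2 + 36/13) + 24 = 62/13 + 24 = 374/13)
K(138, -55 - 1*(-268)) - 222994 = 374/13 - 222994 = -2898548/13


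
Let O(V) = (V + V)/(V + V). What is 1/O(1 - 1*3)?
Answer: 1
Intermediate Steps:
O(V) = 1 (O(V) = (2*V)/((2*V)) = (2*V)*(1/(2*V)) = 1)
1/O(1 - 1*3) = 1/1 = 1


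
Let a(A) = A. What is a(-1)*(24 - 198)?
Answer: 174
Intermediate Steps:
a(-1)*(24 - 198) = -(24 - 198) = -1*(-174) = 174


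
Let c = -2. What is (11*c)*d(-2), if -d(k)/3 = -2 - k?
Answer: 0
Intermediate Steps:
d(k) = 6 + 3*k (d(k) = -3*(-2 - k) = 6 + 3*k)
(11*c)*d(-2) = (11*(-2))*(6 + 3*(-2)) = -22*(6 - 6) = -22*0 = 0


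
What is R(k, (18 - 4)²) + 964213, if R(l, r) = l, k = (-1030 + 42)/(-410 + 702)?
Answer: 70387302/73 ≈ 9.6421e+5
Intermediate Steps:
k = -247/73 (k = -988/292 = -988*1/292 = -247/73 ≈ -3.3836)
R(k, (18 - 4)²) + 964213 = -247/73 + 964213 = 70387302/73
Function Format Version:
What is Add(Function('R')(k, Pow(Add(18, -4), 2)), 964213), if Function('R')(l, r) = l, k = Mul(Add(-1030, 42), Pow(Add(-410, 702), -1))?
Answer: Rational(70387302, 73) ≈ 9.6421e+5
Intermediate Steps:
k = Rational(-247, 73) (k = Mul(-988, Pow(292, -1)) = Mul(-988, Rational(1, 292)) = Rational(-247, 73) ≈ -3.3836)
Add(Function('R')(k, Pow(Add(18, -4), 2)), 964213) = Add(Rational(-247, 73), 964213) = Rational(70387302, 73)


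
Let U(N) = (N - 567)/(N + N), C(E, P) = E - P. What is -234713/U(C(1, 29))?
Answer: -1877704/85 ≈ -22091.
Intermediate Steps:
U(N) = (-567 + N)/(2*N) (U(N) = (-567 + N)/((2*N)) = (-567 + N)*(1/(2*N)) = (-567 + N)/(2*N))
-234713/U(C(1, 29)) = -234713*2*(1 - 1*29)/(-567 + (1 - 1*29)) = -234713*2*(1 - 29)/(-567 + (1 - 29)) = -234713*(-56/(-567 - 28)) = -234713/((½)*(-1/28)*(-595)) = -234713/85/8 = -234713*8/85 = -1877704/85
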